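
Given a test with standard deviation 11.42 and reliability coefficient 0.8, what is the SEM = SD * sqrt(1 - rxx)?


SEM = SD * sqrt(1 - rxx)
SEM = 11.42 * sqrt(1 - 0.8)
SEM = 11.42 * sqrt(0.2) = 11.42 * 0.447214
SEM = 5.1072

5.1072


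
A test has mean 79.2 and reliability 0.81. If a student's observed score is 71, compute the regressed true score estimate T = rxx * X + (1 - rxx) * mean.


T_est = rxx * X + (1 - rxx) * mean
T_est = 0.81 * 71 + 0.19 * 79.2
T_est = 57.51 + 15.048
T_est = 72.558

72.558


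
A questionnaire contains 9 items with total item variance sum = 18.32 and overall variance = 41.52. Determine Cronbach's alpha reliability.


alpha = (k/(k-1)) * (1 - sum(si^2)/s_total^2)
= (9/8) * (1 - 18.32/41.52)
alpha = 0.6286

0.6286


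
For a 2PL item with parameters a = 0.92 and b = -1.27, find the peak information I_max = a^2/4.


For 2PL, max info at theta = b = -1.27
I_max = a^2 / 4 = 0.92^2 / 4
= 0.8464 / 4
I_max = 0.2116

0.2116


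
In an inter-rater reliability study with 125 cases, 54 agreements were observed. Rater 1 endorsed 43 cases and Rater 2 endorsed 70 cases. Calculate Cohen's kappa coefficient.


P_o = 54/125 = 0.432
P_e = (43*70 + 82*55) / 15625 = 0.48128
kappa = (P_o - P_e) / (1 - P_e)
kappa = (0.432 - 0.48128) / (1 - 0.48128)
kappa = -0.095

-0.095


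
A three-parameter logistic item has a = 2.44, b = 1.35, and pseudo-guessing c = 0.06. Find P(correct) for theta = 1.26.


logit = 2.44*(1.26 - 1.35) = -0.2196
P* = 1/(1 + exp(--0.2196)) = 0.4453
P = 0.06 + (1 - 0.06) * 0.4453
P = 0.4786

0.4786


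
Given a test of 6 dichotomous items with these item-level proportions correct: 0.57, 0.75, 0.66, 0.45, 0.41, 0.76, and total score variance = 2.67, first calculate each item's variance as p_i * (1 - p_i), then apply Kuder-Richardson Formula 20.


For each item, compute p_i * q_i:
  Item 1: 0.57 * 0.43 = 0.2451
  Item 2: 0.75 * 0.25 = 0.1875
  Item 3: 0.66 * 0.34 = 0.2244
  Item 4: 0.45 * 0.55 = 0.2475
  Item 5: 0.41 * 0.59 = 0.2419
  Item 6: 0.76 * 0.24 = 0.1824
Sum(p_i * q_i) = 0.2451 + 0.1875 + 0.2244 + 0.2475 + 0.2419 + 0.1824 = 1.3288
KR-20 = (k/(k-1)) * (1 - Sum(p_i*q_i) / Var_total)
= (6/5) * (1 - 1.3288/2.67)
= 1.2 * 0.5023
KR-20 = 0.6028

0.6028


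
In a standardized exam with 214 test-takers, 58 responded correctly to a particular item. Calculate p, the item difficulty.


Item difficulty p = number correct / total examinees
p = 58 / 214
p = 0.271

0.271


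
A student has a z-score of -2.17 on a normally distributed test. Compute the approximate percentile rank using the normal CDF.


CDF(z) = 0.5 * (1 + erf(z/sqrt(2)))
erf(-1.5344) = -0.97
CDF = 0.015
Percentile rank = 0.015 * 100 = 1.5

1.5


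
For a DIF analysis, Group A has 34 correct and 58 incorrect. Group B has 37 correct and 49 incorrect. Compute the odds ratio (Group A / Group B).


Odds_A = 34/58 = 0.5862
Odds_B = 37/49 = 0.7551
OR = Odds_A / Odds_B = 0.5862 / 0.7551
Exactly, OR = (34 * 49) / (58 * 37) = 1666 / 2146
OR = 0.7763

0.7763


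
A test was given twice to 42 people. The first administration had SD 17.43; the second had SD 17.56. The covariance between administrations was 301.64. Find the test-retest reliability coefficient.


r = cov(X,Y) / (SD_X * SD_Y)
r = 301.64 / (17.43 * 17.56)
r = 301.64 / 306.0708
r = 0.9855

0.9855


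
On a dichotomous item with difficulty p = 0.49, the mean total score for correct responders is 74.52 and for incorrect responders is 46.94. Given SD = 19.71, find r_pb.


q = 1 - p = 0.51
rpb = ((M1 - M0) / SD) * sqrt(p * q)
rpb = ((74.52 - 46.94) / 19.71) * sqrt(0.49 * 0.51)
rpb = 0.6995

0.6995


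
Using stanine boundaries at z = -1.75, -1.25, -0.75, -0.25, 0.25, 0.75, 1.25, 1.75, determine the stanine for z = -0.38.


Stanine boundaries: [-1.75, -1.25, -0.75, -0.25, 0.25, 0.75, 1.25, 1.75]
z = -0.38
Check each boundary:
  z >= -1.75 -> could be stanine 2
  z >= -1.25 -> could be stanine 3
  z >= -0.75 -> could be stanine 4
  z < -0.25
  z < 0.25
  z < 0.75
  z < 1.25
  z < 1.75
Highest qualifying boundary gives stanine = 4

4


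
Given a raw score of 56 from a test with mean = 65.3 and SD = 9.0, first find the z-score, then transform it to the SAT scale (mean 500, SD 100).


z = (X - mean) / SD = (56 - 65.3) / 9.0
z = -9.3 / 9.0
z = -1.0333
SAT-scale = SAT = 500 + 100z
Carry z at full precision (z = -9.3 / 9.0) into the conversion:
SAT-scale = 500 + 100 * (-9.3 / 9.0) = 500 + -930 / 9.0
SAT-scale = 500 + -103.3333
SAT-scale = 396.6667

396.6667


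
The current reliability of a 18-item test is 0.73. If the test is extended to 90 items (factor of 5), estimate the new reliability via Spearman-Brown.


r_new = (n * rxx) / (1 + (n-1) * rxx)
r_new = (5 * 0.73) / (1 + 4 * 0.73)
r_new = 3.65 / 3.92
r_new = 0.9311

0.9311


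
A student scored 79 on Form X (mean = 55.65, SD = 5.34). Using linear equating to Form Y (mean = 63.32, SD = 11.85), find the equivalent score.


slope = SD_Y / SD_X = 11.85 / 5.34 ~ 2.2191
intercept = mean_Y - slope * mean_X = 63.32 - (11.85 / 5.34) * 55.65 ~ -60.173
Y = slope * X + intercept. To avoid rounding drift from the rounded slope/intercept, evaluate the equivalent form Y = mean_Y + SD_Y * (X - mean_X) / SD_X at full precision:
Y = 63.32 + 11.85 * (79 - 55.65) / 5.34
Y = 63.32 + 11.85 * 23.35 / 5.34
Y = 63.32 + 276.6975 / 5.34
Y = 63.32 + 51.816
Y = 115.136

115.136


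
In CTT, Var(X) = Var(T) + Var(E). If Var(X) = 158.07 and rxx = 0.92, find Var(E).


var_true = rxx * var_obs = 0.92 * 158.07 = 145.4244
var_error = var_obs - var_true
var_error = 158.07 - 145.4244
var_error = 12.6456

12.6456


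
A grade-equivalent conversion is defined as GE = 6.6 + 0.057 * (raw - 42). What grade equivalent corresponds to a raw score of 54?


raw - median = 54 - 42 = 12
slope * diff = 0.057 * 12 = 0.684
GE = 6.6 + 0.684
GE = 7.284

7.284


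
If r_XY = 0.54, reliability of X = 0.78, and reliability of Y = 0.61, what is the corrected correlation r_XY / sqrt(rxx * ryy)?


r_corrected = rxy / sqrt(rxx * ryy)
= 0.54 / sqrt(0.78 * 0.61)
= 0.54 / sqrt(0.4758)
= 0.54 / 0.689783
r_corrected = 0.7829

0.7829


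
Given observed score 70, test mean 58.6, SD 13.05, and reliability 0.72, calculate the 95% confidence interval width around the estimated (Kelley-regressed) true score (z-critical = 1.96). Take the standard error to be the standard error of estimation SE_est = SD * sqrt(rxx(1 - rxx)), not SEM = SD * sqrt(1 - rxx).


True score estimate = 0.72*70 + 0.28*58.6 = 66.808
SE_est = SD * sqrt(rxx * (1 - rxx)) = 13.05 * sqrt(0.72 * 0.28) = 13.05 * sqrt(0.2016) = 5.859435
CI = T_est +/- z * SE_est, so width = 2 * z * SE_est = 2 * 1.96 * 5.859435
Width = 22.969

22.969


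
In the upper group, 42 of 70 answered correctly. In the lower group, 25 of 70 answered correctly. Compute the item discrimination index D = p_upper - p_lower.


p_upper = 42/70 = 0.6
p_lower = 25/70 = 0.3571
D = 0.6 - 0.3571 = 0.2429

0.2429


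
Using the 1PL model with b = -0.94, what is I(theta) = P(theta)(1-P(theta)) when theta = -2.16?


P = 1/(1+exp(-(-2.16--0.94))) = 0.2279
I = P*(1-P) = 0.2279 * 0.7721
I = 0.176

0.176


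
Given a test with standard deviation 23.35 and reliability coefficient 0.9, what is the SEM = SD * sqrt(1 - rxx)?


SEM = SD * sqrt(1 - rxx)
SEM = 23.35 * sqrt(1 - 0.9)
SEM = 23.35 * sqrt(0.1) = 23.35 * 0.316228
SEM = 7.3839

7.3839


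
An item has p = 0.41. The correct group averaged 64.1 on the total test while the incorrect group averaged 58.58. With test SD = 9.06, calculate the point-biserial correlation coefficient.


q = 1 - p = 0.59
rpb = ((M1 - M0) / SD) * sqrt(p * q)
rpb = ((64.1 - 58.58) / 9.06) * sqrt(0.41 * 0.59)
rpb = 0.2997

0.2997


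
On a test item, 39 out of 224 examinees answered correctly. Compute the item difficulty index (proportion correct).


Item difficulty p = number correct / total examinees
p = 39 / 224
p = 0.1741

0.1741


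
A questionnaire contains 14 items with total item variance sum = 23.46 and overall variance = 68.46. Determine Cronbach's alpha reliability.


alpha = (k/(k-1)) * (1 - sum(si^2)/s_total^2)
= (14/13) * (1 - 23.46/68.46)
alpha = 0.7079

0.7079


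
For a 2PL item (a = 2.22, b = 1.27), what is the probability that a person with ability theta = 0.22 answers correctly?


a*(theta - b) = 2.22 * (0.22 - 1.27) = -2.331
exp(--2.331) = 10.2882
P = 1 / (1 + 10.2882)
P = 0.0886

0.0886


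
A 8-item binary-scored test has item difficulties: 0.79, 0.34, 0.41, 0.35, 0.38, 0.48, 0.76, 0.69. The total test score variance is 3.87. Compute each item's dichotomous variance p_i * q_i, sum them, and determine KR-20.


For each item, compute p_i * q_i:
  Item 1: 0.79 * 0.21 = 0.1659
  Item 2: 0.34 * 0.66 = 0.2244
  Item 3: 0.41 * 0.59 = 0.2419
  Item 4: 0.35 * 0.65 = 0.2275
  Item 5: 0.38 * 0.62 = 0.2356
  Item 6: 0.48 * 0.52 = 0.2496
  Item 7: 0.76 * 0.24 = 0.1824
  Item 8: 0.69 * 0.31 = 0.2139
Sum(p_i * q_i) = 0.1659 + 0.2244 + 0.2419 + 0.2275 + 0.2356 + 0.2496 + 0.1824 + 0.2139 = 1.7412
KR-20 = (k/(k-1)) * (1 - Sum(p_i*q_i) / Var_total)
= (8/7) * (1 - 1.7412/3.87)
= 1.1429 * 0.5501
KR-20 = 0.6287

0.6287


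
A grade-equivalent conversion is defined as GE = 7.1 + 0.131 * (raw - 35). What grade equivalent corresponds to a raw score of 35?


raw - median = 35 - 35 = 0
slope * diff = 0.131 * 0 = 0.0
GE = 7.1 + 0.0
GE = 7.1

7.1


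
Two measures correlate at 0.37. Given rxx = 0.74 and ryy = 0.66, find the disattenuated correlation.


r_corrected = rxy / sqrt(rxx * ryy)
= 0.37 / sqrt(0.74 * 0.66)
= 0.37 / sqrt(0.4884)
= 0.37 / 0.698856
r_corrected = 0.5294

0.5294


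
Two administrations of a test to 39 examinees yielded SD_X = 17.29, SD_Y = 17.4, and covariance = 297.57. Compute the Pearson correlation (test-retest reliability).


r = cov(X,Y) / (SD_X * SD_Y)
r = 297.57 / (17.29 * 17.4)
r = 297.57 / 300.846
r = 0.9891

0.9891


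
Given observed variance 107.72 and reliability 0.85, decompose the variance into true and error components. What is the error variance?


var_true = rxx * var_obs = 0.85 * 107.72 = 91.562
var_error = var_obs - var_true
var_error = 107.72 - 91.562
var_error = 16.158

16.158


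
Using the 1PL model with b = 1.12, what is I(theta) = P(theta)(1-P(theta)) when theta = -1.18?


P = 1/(1+exp(-(-1.18-1.12))) = 0.0911
I = P*(1-P) = 0.0911 * 0.9089
I = 0.0828

0.0828


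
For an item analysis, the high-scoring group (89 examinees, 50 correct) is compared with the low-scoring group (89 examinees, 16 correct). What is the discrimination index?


p_upper = 50/89 = 0.5618
p_lower = 16/89 = 0.1798
D = 0.5618 - 0.1798 = 0.382

0.382


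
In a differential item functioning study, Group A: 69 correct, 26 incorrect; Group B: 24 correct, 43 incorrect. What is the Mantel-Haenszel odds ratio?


Odds_A = 69/26 = 2.6538
Odds_B = 24/43 = 0.5581
OR = Odds_A / Odds_B = 2.6538 / 0.5581
Exactly, OR = (69 * 43) / (26 * 24) = 2967 / 624
OR = 4.7548

4.7548


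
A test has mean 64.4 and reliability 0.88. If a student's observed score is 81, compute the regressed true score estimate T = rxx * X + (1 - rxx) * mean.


T_est = rxx * X + (1 - rxx) * mean
T_est = 0.88 * 81 + 0.12 * 64.4
T_est = 71.28 + 7.728
T_est = 79.008

79.008


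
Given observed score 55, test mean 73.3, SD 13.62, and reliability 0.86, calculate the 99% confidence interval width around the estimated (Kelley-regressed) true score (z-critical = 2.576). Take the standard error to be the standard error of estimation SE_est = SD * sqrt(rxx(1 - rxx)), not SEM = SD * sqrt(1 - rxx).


True score estimate = 0.86*55 + 0.14*73.3 = 57.562
SE_est = SD * sqrt(rxx * (1 - rxx)) = 13.62 * sqrt(0.86 * 0.14) = 13.62 * sqrt(0.1204) = 4.725963
CI = T_est +/- z * SE_est, so width = 2 * z * SE_est = 2 * 2.576 * 4.725963
Width = 24.3482

24.3482


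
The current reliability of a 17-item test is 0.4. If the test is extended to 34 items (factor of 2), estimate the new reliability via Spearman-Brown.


r_new = (n * rxx) / (1 + (n-1) * rxx)
r_new = (2 * 0.4) / (1 + 1 * 0.4)
r_new = 0.8 / 1.4
r_new = 0.5714

0.5714


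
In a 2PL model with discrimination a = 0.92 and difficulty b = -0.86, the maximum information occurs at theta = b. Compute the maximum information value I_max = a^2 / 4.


For 2PL, max info at theta = b = -0.86
I_max = a^2 / 4 = 0.92^2 / 4
= 0.8464 / 4
I_max = 0.2116

0.2116


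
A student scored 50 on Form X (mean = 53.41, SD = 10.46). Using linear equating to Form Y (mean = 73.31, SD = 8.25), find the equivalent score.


slope = SD_Y / SD_X = 8.25 / 10.46 ~ 0.7887
intercept = mean_Y - slope * mean_X = 73.31 - (8.25 / 10.46) * 53.41 ~ 31.1845
Y = slope * X + intercept. To avoid rounding drift from the rounded slope/intercept, evaluate the equivalent form Y = mean_Y + SD_Y * (X - mean_X) / SD_X at full precision:
Y = 73.31 + 8.25 * (50 - 53.41) / 10.46
Y = 73.31 - 8.25 * 3.41 / 10.46
Y = 73.31 - 28.1325 / 10.46
Y = 73.31 - 2.6895
Y = 70.6205

70.6205


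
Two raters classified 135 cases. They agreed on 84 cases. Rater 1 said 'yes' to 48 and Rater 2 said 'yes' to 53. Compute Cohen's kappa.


P_o = 84/135 = 0.622222
P_e = (48*53 + 87*82) / 18225 = 0.531029
kappa = (P_o - P_e) / (1 - P_e)
kappa = (0.622222 - 0.531029) / (1 - 0.531029)
kappa = 0.1945

0.1945


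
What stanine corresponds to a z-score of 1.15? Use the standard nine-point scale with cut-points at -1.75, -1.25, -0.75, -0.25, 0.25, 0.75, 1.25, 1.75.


Stanine boundaries: [-1.75, -1.25, -0.75, -0.25, 0.25, 0.75, 1.25, 1.75]
z = 1.15
Check each boundary:
  z >= -1.75 -> could be stanine 2
  z >= -1.25 -> could be stanine 3
  z >= -0.75 -> could be stanine 4
  z >= -0.25 -> could be stanine 5
  z >= 0.25 -> could be stanine 6
  z >= 0.75 -> could be stanine 7
  z < 1.25
  z < 1.75
Highest qualifying boundary gives stanine = 7

7


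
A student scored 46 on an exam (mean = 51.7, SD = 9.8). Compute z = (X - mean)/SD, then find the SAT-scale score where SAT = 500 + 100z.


z = (X - mean) / SD = (46 - 51.7) / 9.8
z = -5.7 / 9.8
z = -0.5816
SAT-scale = SAT = 500 + 100z
Carry z at full precision (z = -5.7 / 9.8) into the conversion:
SAT-scale = 500 + 100 * (-5.7 / 9.8) = 500 + -570 / 9.8
SAT-scale = 500 + -58.1633
SAT-scale = 441.8367

441.8367


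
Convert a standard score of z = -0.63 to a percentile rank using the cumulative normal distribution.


CDF(z) = 0.5 * (1 + erf(z/sqrt(2)))
erf(-0.4455) = -0.4713
CDF = 0.2643
Percentile rank = 0.2643 * 100 = 26.43

26.43


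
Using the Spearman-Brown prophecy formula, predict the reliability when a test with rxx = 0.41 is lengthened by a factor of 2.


r_new = (n * rxx) / (1 + (n-1) * rxx)
r_new = (2 * 0.41) / (1 + 1 * 0.41)
r_new = 0.82 / 1.41
r_new = 0.5816

0.5816


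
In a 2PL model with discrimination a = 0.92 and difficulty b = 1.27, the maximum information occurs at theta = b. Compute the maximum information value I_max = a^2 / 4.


For 2PL, max info at theta = b = 1.27
I_max = a^2 / 4 = 0.92^2 / 4
= 0.8464 / 4
I_max = 0.2116

0.2116


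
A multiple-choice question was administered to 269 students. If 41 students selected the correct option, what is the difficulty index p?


Item difficulty p = number correct / total examinees
p = 41 / 269
p = 0.1524

0.1524


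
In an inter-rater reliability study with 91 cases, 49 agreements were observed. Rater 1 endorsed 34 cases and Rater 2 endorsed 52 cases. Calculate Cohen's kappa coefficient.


P_o = 49/91 = 0.538462
P_e = (34*52 + 57*39) / 8281 = 0.481947
kappa = (P_o - P_e) / (1 - P_e)
kappa = (0.538462 - 0.481947) / (1 - 0.481947)
kappa = 0.1091

0.1091


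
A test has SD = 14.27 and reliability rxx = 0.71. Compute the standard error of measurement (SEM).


SEM = SD * sqrt(1 - rxx)
SEM = 14.27 * sqrt(1 - 0.71)
SEM = 14.27 * sqrt(0.29) = 14.27 * 0.538516
SEM = 7.6846

7.6846


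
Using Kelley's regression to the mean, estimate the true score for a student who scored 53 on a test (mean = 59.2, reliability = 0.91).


T_est = rxx * X + (1 - rxx) * mean
T_est = 0.91 * 53 + 0.09 * 59.2
T_est = 48.23 + 5.328
T_est = 53.558

53.558


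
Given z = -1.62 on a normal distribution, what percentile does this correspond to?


CDF(z) = 0.5 * (1 + erf(z/sqrt(2)))
erf(-1.1455) = -0.8948
CDF = 0.0526
Percentile rank = 0.0526 * 100 = 5.26

5.26


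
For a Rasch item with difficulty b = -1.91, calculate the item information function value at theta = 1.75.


P = 1/(1+exp(-(1.75--1.91))) = 0.9749
I = P*(1-P) = 0.9749 * 0.0251
I = 0.0245

0.0245


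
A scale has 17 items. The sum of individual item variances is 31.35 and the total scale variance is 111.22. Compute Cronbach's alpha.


alpha = (k/(k-1)) * (1 - sum(si^2)/s_total^2)
= (17/16) * (1 - 31.35/111.22)
alpha = 0.763

0.763


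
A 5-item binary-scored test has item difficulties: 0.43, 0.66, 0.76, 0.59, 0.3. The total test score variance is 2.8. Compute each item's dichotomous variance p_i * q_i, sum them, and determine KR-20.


For each item, compute p_i * q_i:
  Item 1: 0.43 * 0.57 = 0.2451
  Item 2: 0.66 * 0.34 = 0.2244
  Item 3: 0.76 * 0.24 = 0.1824
  Item 4: 0.59 * 0.41 = 0.2419
  Item 5: 0.3 * 0.7 = 0.21
Sum(p_i * q_i) = 0.2451 + 0.2244 + 0.1824 + 0.2419 + 0.21 = 1.1038
KR-20 = (k/(k-1)) * (1 - Sum(p_i*q_i) / Var_total)
= (5/4) * (1 - 1.1038/2.8)
= 1.25 * 0.6058
KR-20 = 0.7572

0.7572


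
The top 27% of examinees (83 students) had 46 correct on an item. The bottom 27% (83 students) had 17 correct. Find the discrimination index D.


p_upper = 46/83 = 0.5542
p_lower = 17/83 = 0.2048
D = 0.5542 - 0.2048 = 0.3494

0.3494


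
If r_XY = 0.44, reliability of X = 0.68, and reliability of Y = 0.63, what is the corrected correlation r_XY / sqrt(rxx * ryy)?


r_corrected = rxy / sqrt(rxx * ryy)
= 0.44 / sqrt(0.68 * 0.63)
= 0.44 / sqrt(0.4284)
= 0.44 / 0.654523
r_corrected = 0.6722

0.6722


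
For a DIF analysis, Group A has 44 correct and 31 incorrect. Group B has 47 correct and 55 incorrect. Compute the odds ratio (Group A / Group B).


Odds_A = 44/31 = 1.4194
Odds_B = 47/55 = 0.8545
OR = Odds_A / Odds_B = 1.4194 / 0.8545
Exactly, OR = (44 * 55) / (31 * 47) = 2420 / 1457
OR = 1.6609

1.6609


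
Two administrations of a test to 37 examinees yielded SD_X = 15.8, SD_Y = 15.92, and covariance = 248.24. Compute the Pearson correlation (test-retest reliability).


r = cov(X,Y) / (SD_X * SD_Y)
r = 248.24 / (15.8 * 15.92)
r = 248.24 / 251.536
r = 0.9869

0.9869


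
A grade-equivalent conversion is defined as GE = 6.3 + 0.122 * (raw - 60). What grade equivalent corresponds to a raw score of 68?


raw - median = 68 - 60 = 8
slope * diff = 0.122 * 8 = 0.976
GE = 6.3 + 0.976
GE = 7.276

7.276


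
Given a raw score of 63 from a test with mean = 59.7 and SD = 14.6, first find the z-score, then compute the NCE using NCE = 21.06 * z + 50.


z = (X - mean) / SD = (63 - 59.7) / 14.6
z = 3.3 / 14.6
z = 0.226
NCE = NCE = 21.06z + 50
Carry z at full precision (z = 3.3 / 14.6) into the conversion:
NCE = 21.06 * (3.3 / 14.6) + 50 = 69.498 / 14.6 + 50
NCE = 4.7601 + 50
NCE = 54.7601

54.7601


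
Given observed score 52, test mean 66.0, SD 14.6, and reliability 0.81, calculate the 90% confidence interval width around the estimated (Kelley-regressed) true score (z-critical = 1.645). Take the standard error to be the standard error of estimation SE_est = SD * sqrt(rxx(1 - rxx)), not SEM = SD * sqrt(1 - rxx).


True score estimate = 0.81*52 + 0.19*66.0 = 54.66
SE_est = SD * sqrt(rxx * (1 - rxx)) = 14.6 * sqrt(0.81 * 0.19) = 14.6 * sqrt(0.1539) = 5.727593
CI = T_est +/- z * SE_est, so width = 2 * z * SE_est = 2 * 1.645 * 5.727593
Width = 18.8438

18.8438


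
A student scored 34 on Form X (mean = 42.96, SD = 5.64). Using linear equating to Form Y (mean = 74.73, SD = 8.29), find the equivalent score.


slope = SD_Y / SD_X = 8.29 / 5.64 ~ 1.4699
intercept = mean_Y - slope * mean_X = 74.73 - (8.29 / 5.64) * 42.96 ~ 11.5849
Y = slope * X + intercept. To avoid rounding drift from the rounded slope/intercept, evaluate the equivalent form Y = mean_Y + SD_Y * (X - mean_X) / SD_X at full precision:
Y = 74.73 + 8.29 * (34 - 42.96) / 5.64
Y = 74.73 - 8.29 * 8.96 / 5.64
Y = 74.73 - 74.2784 / 5.64
Y = 74.73 - 13.1699
Y = 61.5601

61.5601


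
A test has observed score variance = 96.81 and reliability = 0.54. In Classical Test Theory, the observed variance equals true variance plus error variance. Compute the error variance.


var_true = rxx * var_obs = 0.54 * 96.81 = 52.2774
var_error = var_obs - var_true
var_error = 96.81 - 52.2774
var_error = 44.5326

44.5326


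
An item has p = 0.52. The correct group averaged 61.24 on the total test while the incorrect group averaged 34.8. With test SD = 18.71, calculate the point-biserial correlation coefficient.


q = 1 - p = 0.48
rpb = ((M1 - M0) / SD) * sqrt(p * q)
rpb = ((61.24 - 34.8) / 18.71) * sqrt(0.52 * 0.48)
rpb = 0.706

0.706


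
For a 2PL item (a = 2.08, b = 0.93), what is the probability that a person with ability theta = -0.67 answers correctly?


a*(theta - b) = 2.08 * (-0.67 - 0.93) = -3.328
exp(--3.328) = 27.8825
P = 1 / (1 + 27.8825)
P = 0.0346

0.0346


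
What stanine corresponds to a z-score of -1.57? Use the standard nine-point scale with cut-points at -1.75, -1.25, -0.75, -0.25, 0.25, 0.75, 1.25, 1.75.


Stanine boundaries: [-1.75, -1.25, -0.75, -0.25, 0.25, 0.75, 1.25, 1.75]
z = -1.57
Check each boundary:
  z >= -1.75 -> could be stanine 2
  z < -1.25
  z < -0.75
  z < -0.25
  z < 0.25
  z < 0.75
  z < 1.25
  z < 1.75
Highest qualifying boundary gives stanine = 2

2


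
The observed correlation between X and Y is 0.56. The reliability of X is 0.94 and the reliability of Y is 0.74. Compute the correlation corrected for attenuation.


r_corrected = rxy / sqrt(rxx * ryy)
= 0.56 / sqrt(0.94 * 0.74)
= 0.56 / sqrt(0.6956)
= 0.56 / 0.834026
r_corrected = 0.6714

0.6714


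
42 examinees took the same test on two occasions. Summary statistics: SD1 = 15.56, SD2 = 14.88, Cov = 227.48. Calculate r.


r = cov(X,Y) / (SD_X * SD_Y)
r = 227.48 / (15.56 * 14.88)
r = 227.48 / 231.5328
r = 0.9825

0.9825


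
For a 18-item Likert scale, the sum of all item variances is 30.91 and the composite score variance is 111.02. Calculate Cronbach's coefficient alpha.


alpha = (k/(k-1)) * (1 - sum(si^2)/s_total^2)
= (18/17) * (1 - 30.91/111.02)
alpha = 0.764

0.764


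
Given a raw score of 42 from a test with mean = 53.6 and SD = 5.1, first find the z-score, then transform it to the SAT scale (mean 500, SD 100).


z = (X - mean) / SD = (42 - 53.6) / 5.1
z = -11.6 / 5.1
z = -2.2745
SAT-scale = SAT = 500 + 100z
Carry z at full precision (z = -11.6 / 5.1) into the conversion:
SAT-scale = 500 + 100 * (-11.6 / 5.1) = 500 + -1160 / 5.1
SAT-scale = 500 + -227.451
SAT-scale = 272.549

272.549


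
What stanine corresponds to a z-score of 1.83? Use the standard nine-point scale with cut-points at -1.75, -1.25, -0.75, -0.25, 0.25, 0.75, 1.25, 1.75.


Stanine boundaries: [-1.75, -1.25, -0.75, -0.25, 0.25, 0.75, 1.25, 1.75]
z = 1.83
Check each boundary:
  z >= -1.75 -> could be stanine 2
  z >= -1.25 -> could be stanine 3
  z >= -0.75 -> could be stanine 4
  z >= -0.25 -> could be stanine 5
  z >= 0.25 -> could be stanine 6
  z >= 0.75 -> could be stanine 7
  z >= 1.25 -> could be stanine 8
  z >= 1.75 -> could be stanine 9
Highest qualifying boundary gives stanine = 9

9


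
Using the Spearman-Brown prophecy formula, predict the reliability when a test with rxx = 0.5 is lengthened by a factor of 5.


r_new = (n * rxx) / (1 + (n-1) * rxx)
r_new = (5 * 0.5) / (1 + 4 * 0.5)
r_new = 2.5 / 3.0
r_new = 0.8333

0.8333


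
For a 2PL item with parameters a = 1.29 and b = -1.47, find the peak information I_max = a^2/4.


For 2PL, max info at theta = b = -1.47
I_max = a^2 / 4 = 1.29^2 / 4
= 1.6641 / 4
I_max = 0.416

0.416


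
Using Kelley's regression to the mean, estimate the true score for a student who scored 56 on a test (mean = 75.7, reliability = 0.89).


T_est = rxx * X + (1 - rxx) * mean
T_est = 0.89 * 56 + 0.11 * 75.7
T_est = 49.84 + 8.327
T_est = 58.167

58.167


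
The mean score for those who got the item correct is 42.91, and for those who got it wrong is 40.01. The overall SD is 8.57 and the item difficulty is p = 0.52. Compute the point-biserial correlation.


q = 1 - p = 0.48
rpb = ((M1 - M0) / SD) * sqrt(p * q)
rpb = ((42.91 - 40.01) / 8.57) * sqrt(0.52 * 0.48)
rpb = 0.1691

0.1691


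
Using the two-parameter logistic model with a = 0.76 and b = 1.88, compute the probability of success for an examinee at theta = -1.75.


a*(theta - b) = 0.76 * (-1.75 - 1.88) = -2.7588
exp(--2.7588) = 15.7809
P = 1 / (1 + 15.7809)
P = 0.0596

0.0596


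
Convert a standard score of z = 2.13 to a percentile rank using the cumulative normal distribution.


CDF(z) = 0.5 * (1 + erf(z/sqrt(2)))
erf(1.5061) = 0.9668
CDF = 0.9834
Percentile rank = 0.9834 * 100 = 98.34

98.34


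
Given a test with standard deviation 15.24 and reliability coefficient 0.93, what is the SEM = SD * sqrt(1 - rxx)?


SEM = SD * sqrt(1 - rxx)
SEM = 15.24 * sqrt(1 - 0.93)
SEM = 15.24 * sqrt(0.07) = 15.24 * 0.264575
SEM = 4.0321

4.0321


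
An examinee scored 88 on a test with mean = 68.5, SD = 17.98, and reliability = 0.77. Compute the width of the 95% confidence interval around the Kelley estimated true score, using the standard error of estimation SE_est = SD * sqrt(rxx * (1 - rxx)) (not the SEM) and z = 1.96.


True score estimate = 0.77*88 + 0.23*68.5 = 83.515
SE_est = SD * sqrt(rxx * (1 - rxx)) = 17.98 * sqrt(0.77 * 0.23) = 17.98 * sqrt(0.1771) = 7.566568
CI = T_est +/- z * SE_est, so width = 2 * z * SE_est = 2 * 1.96 * 7.566568
Width = 29.6609

29.6609


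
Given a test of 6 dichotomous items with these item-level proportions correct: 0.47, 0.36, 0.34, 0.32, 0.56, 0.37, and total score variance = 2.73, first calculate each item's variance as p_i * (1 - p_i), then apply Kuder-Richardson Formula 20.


For each item, compute p_i * q_i:
  Item 1: 0.47 * 0.53 = 0.2491
  Item 2: 0.36 * 0.64 = 0.2304
  Item 3: 0.34 * 0.66 = 0.2244
  Item 4: 0.32 * 0.68 = 0.2176
  Item 5: 0.56 * 0.44 = 0.2464
  Item 6: 0.37 * 0.63 = 0.2331
Sum(p_i * q_i) = 0.2491 + 0.2304 + 0.2244 + 0.2176 + 0.2464 + 0.2331 = 1.401
KR-20 = (k/(k-1)) * (1 - Sum(p_i*q_i) / Var_total)
= (6/5) * (1 - 1.401/2.73)
= 1.2 * 0.4868
KR-20 = 0.5842

0.5842


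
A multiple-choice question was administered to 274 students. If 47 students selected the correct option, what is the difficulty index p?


Item difficulty p = number correct / total examinees
p = 47 / 274
p = 0.1715

0.1715


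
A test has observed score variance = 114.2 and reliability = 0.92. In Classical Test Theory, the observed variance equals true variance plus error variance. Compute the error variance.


var_true = rxx * var_obs = 0.92 * 114.2 = 105.064
var_error = var_obs - var_true
var_error = 114.2 - 105.064
var_error = 9.136

9.136


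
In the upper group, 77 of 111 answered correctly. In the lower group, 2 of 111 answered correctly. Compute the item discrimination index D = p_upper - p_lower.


p_upper = 77/111 = 0.6937
p_lower = 2/111 = 0.018
D = 0.6937 - 0.018 = 0.6757

0.6757


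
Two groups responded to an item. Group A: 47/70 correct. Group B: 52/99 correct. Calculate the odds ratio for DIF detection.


Odds_A = 47/23 = 2.0435
Odds_B = 52/47 = 1.1064
OR = Odds_A / Odds_B = 2.0435 / 1.1064
Exactly, OR = (47 * 47) / (23 * 52) = 2209 / 1196
OR = 1.847

1.847


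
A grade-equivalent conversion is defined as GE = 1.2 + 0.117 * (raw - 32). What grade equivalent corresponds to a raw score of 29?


raw - median = 29 - 32 = -3
slope * diff = 0.117 * -3 = -0.351
GE = 1.2 + -0.351
GE = 0.849

0.849


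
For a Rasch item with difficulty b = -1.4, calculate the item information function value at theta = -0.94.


P = 1/(1+exp(-(-0.94--1.4))) = 0.613
I = P*(1-P) = 0.613 * 0.387
I = 0.2372

0.2372


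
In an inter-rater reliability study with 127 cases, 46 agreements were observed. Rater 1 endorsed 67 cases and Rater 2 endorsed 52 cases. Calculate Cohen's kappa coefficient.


P_o = 46/127 = 0.362205
P_e = (67*52 + 60*75) / 16129 = 0.495009
kappa = (P_o - P_e) / (1 - P_e)
kappa = (0.362205 - 0.495009) / (1 - 0.495009)
kappa = -0.263

-0.263


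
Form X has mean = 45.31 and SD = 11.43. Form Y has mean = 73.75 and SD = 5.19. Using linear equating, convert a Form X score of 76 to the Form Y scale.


slope = SD_Y / SD_X = 5.19 / 11.43 ~ 0.4541
intercept = mean_Y - slope * mean_X = 73.75 - (5.19 / 11.43) * 45.31 ~ 53.1762
Y = slope * X + intercept. To avoid rounding drift from the rounded slope/intercept, evaluate the equivalent form Y = mean_Y + SD_Y * (X - mean_X) / SD_X at full precision:
Y = 73.75 + 5.19 * (76 - 45.31) / 11.43
Y = 73.75 + 5.19 * 30.69 / 11.43
Y = 73.75 + 159.2811 / 11.43
Y = 73.75 + 13.9354
Y = 87.6854

87.6854


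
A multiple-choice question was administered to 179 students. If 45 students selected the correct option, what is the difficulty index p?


Item difficulty p = number correct / total examinees
p = 45 / 179
p = 0.2514

0.2514


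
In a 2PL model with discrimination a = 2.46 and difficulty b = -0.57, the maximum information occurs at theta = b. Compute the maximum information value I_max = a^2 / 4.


For 2PL, max info at theta = b = -0.57
I_max = a^2 / 4 = 2.46^2 / 4
= 6.0516 / 4
I_max = 1.5129

1.5129


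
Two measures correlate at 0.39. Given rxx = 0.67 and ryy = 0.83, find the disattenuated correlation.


r_corrected = rxy / sqrt(rxx * ryy)
= 0.39 / sqrt(0.67 * 0.83)
= 0.39 / sqrt(0.5561)
= 0.39 / 0.745721
r_corrected = 0.523

0.523


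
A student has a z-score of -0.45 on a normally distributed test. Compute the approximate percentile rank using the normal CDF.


CDF(z) = 0.5 * (1 + erf(z/sqrt(2)))
erf(-0.3182) = -0.3473
CDF = 0.3264
Percentile rank = 0.3264 * 100 = 32.64

32.64


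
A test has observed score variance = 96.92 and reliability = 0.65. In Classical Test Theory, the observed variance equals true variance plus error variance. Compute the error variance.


var_true = rxx * var_obs = 0.65 * 96.92 = 62.998
var_error = var_obs - var_true
var_error = 96.92 - 62.998
var_error = 33.922

33.922


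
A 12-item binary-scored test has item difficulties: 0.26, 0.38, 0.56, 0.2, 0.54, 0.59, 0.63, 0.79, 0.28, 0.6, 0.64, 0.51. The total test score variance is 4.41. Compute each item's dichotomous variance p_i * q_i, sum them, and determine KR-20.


For each item, compute p_i * q_i:
  Item 1: 0.26 * 0.74 = 0.1924
  Item 2: 0.38 * 0.62 = 0.2356
  Item 3: 0.56 * 0.44 = 0.2464
  Item 4: 0.2 * 0.8 = 0.16
  Item 5: 0.54 * 0.46 = 0.2484
  Item 6: 0.59 * 0.41 = 0.2419
  Item 7: 0.63 * 0.37 = 0.2331
  Item 8: 0.79 * 0.21 = 0.1659
  Item 9: 0.28 * 0.72 = 0.2016
  Item 10: 0.6 * 0.4 = 0.24
  Item 11: 0.64 * 0.36 = 0.2304
  Item 12: 0.51 * 0.49 = 0.2499
Sum(p_i * q_i) = 0.1924 + 0.2356 + 0.2464 + 0.16 + 0.2484 + 0.2419 + 0.2331 + 0.1659 + 0.2016 + 0.24 + 0.2304 + 0.2499 = 2.6456
KR-20 = (k/(k-1)) * (1 - Sum(p_i*q_i) / Var_total)
= (12/11) * (1 - 2.6456/4.41)
= 1.0909 * 0.4001
KR-20 = 0.4365

0.4365


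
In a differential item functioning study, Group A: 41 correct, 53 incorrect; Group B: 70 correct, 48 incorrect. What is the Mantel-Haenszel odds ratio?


Odds_A = 41/53 = 0.7736
Odds_B = 70/48 = 1.4583
OR = Odds_A / Odds_B = 0.7736 / 1.4583
Exactly, OR = (41 * 48) / (53 * 70) = 1968 / 3710
OR = 0.5305

0.5305


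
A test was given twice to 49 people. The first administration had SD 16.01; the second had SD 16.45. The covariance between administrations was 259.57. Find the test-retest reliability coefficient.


r = cov(X,Y) / (SD_X * SD_Y)
r = 259.57 / (16.01 * 16.45)
r = 259.57 / 263.3645
r = 0.9856

0.9856


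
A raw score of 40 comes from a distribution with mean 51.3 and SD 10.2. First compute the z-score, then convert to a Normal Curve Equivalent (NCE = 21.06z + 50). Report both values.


z = (X - mean) / SD = (40 - 51.3) / 10.2
z = -11.3 / 10.2
z = -1.1078
NCE = NCE = 21.06z + 50
Carry z at full precision (z = -11.3 / 10.2) into the conversion:
NCE = 21.06 * (-11.3 / 10.2) + 50 = -237.978 / 10.2 + 50
NCE = -23.3312 + 50
NCE = 26.6688

26.6688


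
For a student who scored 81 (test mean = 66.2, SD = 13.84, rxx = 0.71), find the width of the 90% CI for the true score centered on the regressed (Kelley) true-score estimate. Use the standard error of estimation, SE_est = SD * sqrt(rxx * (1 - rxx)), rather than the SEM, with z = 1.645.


True score estimate = 0.71*81 + 0.29*66.2 = 76.708
SE_est = SD * sqrt(rxx * (1 - rxx)) = 13.84 * sqrt(0.71 * 0.29) = 13.84 * sqrt(0.2059) = 6.280067
CI = T_est +/- z * SE_est, so width = 2 * z * SE_est = 2 * 1.645 * 6.280067
Width = 20.6614

20.6614


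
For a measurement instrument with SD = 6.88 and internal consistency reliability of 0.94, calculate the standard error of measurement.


SEM = SD * sqrt(1 - rxx)
SEM = 6.88 * sqrt(1 - 0.94)
SEM = 6.88 * sqrt(0.06) = 6.88 * 0.244949
SEM = 1.6852

1.6852


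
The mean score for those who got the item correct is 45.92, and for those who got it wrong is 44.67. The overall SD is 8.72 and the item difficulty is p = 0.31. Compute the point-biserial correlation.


q = 1 - p = 0.69
rpb = ((M1 - M0) / SD) * sqrt(p * q)
rpb = ((45.92 - 44.67) / 8.72) * sqrt(0.31 * 0.69)
rpb = 0.0663

0.0663


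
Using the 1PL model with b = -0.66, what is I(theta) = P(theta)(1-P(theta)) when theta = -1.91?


P = 1/(1+exp(-(-1.91--0.66))) = 0.2227
I = P*(1-P) = 0.2227 * 0.7773
I = 0.1731

0.1731


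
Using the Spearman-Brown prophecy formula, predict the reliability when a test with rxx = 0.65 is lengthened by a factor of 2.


r_new = (n * rxx) / (1 + (n-1) * rxx)
r_new = (2 * 0.65) / (1 + 1 * 0.65)
r_new = 1.3 / 1.65
r_new = 0.7879

0.7879


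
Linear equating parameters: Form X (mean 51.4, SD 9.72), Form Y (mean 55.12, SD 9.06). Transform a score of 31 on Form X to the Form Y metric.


slope = SD_Y / SD_X = 9.06 / 9.72 ~ 0.9321
intercept = mean_Y - slope * mean_X = 55.12 - (9.06 / 9.72) * 51.4 ~ 7.2101
Y = slope * X + intercept. To avoid rounding drift from the rounded slope/intercept, evaluate the equivalent form Y = mean_Y + SD_Y * (X - mean_X) / SD_X at full precision:
Y = 55.12 + 9.06 * (31 - 51.4) / 9.72
Y = 55.12 - 9.06 * 20.4 / 9.72
Y = 55.12 - 184.824 / 9.72
Y = 55.12 - 19.0148
Y = 36.1052

36.1052


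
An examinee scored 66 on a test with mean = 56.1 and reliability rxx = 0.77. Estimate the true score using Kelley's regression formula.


T_est = rxx * X + (1 - rxx) * mean
T_est = 0.77 * 66 + 0.23 * 56.1
T_est = 50.82 + 12.903
T_est = 63.723

63.723


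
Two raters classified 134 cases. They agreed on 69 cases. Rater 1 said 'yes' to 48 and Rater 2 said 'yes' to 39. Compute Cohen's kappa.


P_o = 69/134 = 0.514925
P_e = (48*39 + 86*95) / 17956 = 0.559256
kappa = (P_o - P_e) / (1 - P_e)
kappa = (0.514925 - 0.559256) / (1 - 0.559256)
kappa = -0.1006

-0.1006


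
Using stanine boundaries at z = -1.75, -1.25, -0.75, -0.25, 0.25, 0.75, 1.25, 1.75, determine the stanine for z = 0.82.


Stanine boundaries: [-1.75, -1.25, -0.75, -0.25, 0.25, 0.75, 1.25, 1.75]
z = 0.82
Check each boundary:
  z >= -1.75 -> could be stanine 2
  z >= -1.25 -> could be stanine 3
  z >= -0.75 -> could be stanine 4
  z >= -0.25 -> could be stanine 5
  z >= 0.25 -> could be stanine 6
  z >= 0.75 -> could be stanine 7
  z < 1.25
  z < 1.75
Highest qualifying boundary gives stanine = 7

7


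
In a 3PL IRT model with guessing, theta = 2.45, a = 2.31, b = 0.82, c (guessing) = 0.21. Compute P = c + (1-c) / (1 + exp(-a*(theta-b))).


logit = 2.31*(2.45 - 0.82) = 3.7653
P* = 1/(1 + exp(-3.7653)) = 0.9774
P = 0.21 + (1 - 0.21) * 0.9774
P = 0.9821

0.9821


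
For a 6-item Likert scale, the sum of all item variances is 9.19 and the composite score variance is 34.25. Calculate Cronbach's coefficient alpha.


alpha = (k/(k-1)) * (1 - sum(si^2)/s_total^2)
= (6/5) * (1 - 9.19/34.25)
alpha = 0.878

0.878


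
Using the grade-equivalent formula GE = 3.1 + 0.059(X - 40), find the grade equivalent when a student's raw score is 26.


raw - median = 26 - 40 = -14
slope * diff = 0.059 * -14 = -0.826
GE = 3.1 + -0.826
GE = 2.274

2.274


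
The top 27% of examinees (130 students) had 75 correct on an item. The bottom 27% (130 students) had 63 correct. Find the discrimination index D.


p_upper = 75/130 = 0.5769
p_lower = 63/130 = 0.4846
D = 0.5769 - 0.4846 = 0.0923

0.0923


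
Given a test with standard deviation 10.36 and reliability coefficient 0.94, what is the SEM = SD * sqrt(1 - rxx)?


SEM = SD * sqrt(1 - rxx)
SEM = 10.36 * sqrt(1 - 0.94)
SEM = 10.36 * sqrt(0.06) = 10.36 * 0.244949
SEM = 2.5377

2.5377


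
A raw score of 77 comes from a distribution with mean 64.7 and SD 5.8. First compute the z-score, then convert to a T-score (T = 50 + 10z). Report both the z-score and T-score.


z = (X - mean) / SD = (77 - 64.7) / 5.8
z = 12.3 / 5.8
z = 2.1207
T-score = T = 50 + 10z
Carry z at full precision (z = 12.3 / 5.8) into the conversion:
T-score = 50 + 10 * (12.3 / 5.8) = 50 + 123 / 5.8
T-score = 50 + 21.2069
T-score = 71.2069

71.2069


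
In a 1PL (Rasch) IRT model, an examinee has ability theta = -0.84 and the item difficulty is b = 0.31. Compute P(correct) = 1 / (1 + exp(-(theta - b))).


theta - b = -0.84 - 0.31 = -1.15
exp(-(theta - b)) = exp(1.15) = 3.1582
P = 1 / (1 + 3.1582)
P = 0.2405

0.2405


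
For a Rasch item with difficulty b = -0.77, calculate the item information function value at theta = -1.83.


P = 1/(1+exp(-(-1.83--0.77))) = 0.2573
I = P*(1-P) = 0.2573 * 0.7427
I = 0.1911

0.1911


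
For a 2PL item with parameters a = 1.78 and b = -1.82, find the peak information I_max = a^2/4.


For 2PL, max info at theta = b = -1.82
I_max = a^2 / 4 = 1.78^2 / 4
= 3.1684 / 4
I_max = 0.7921

0.7921


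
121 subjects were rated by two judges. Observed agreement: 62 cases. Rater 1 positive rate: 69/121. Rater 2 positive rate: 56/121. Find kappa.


P_o = 62/121 = 0.512397
P_e = (69*56 + 52*65) / 14641 = 0.494775
kappa = (P_o - P_e) / (1 - P_e)
kappa = (0.512397 - 0.494775) / (1 - 0.494775)
kappa = 0.0349

0.0349


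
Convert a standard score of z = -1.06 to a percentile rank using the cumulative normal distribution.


CDF(z) = 0.5 * (1 + erf(z/sqrt(2)))
erf(-0.7495) = -0.7109
CDF = 0.1446
Percentile rank = 0.1446 * 100 = 14.46

14.46


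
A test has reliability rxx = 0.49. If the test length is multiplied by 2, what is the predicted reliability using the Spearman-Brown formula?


r_new = (n * rxx) / (1 + (n-1) * rxx)
r_new = (2 * 0.49) / (1 + 1 * 0.49)
r_new = 0.98 / 1.49
r_new = 0.6577

0.6577


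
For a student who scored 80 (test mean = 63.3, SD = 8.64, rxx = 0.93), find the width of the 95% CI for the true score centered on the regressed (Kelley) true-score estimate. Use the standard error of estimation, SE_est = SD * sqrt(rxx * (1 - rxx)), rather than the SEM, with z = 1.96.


True score estimate = 0.93*80 + 0.07*63.3 = 78.831
SE_est = SD * sqrt(rxx * (1 - rxx)) = 8.64 * sqrt(0.93 * 0.07) = 8.64 * sqrt(0.0651) = 2.20447
CI = T_est +/- z * SE_est, so width = 2 * z * SE_est = 2 * 1.96 * 2.20447
Width = 8.6415

8.6415


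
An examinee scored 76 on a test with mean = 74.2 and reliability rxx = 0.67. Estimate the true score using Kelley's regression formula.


T_est = rxx * X + (1 - rxx) * mean
T_est = 0.67 * 76 + 0.33 * 74.2
T_est = 50.92 + 24.486
T_est = 75.406

75.406


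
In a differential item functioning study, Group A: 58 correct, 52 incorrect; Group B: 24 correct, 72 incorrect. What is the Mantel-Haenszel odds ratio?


Odds_A = 58/52 = 1.1154
Odds_B = 24/72 = 0.3333
OR = Odds_A / Odds_B = 1.1154 / 0.3333
Exactly, OR = (58 * 72) / (52 * 24) = 4176 / 1248
OR = 3.3462

3.3462


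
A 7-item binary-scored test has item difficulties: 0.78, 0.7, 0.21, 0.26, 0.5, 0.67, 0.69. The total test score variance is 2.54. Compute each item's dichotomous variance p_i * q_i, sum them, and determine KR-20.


For each item, compute p_i * q_i:
  Item 1: 0.78 * 0.22 = 0.1716
  Item 2: 0.7 * 0.3 = 0.21
  Item 3: 0.21 * 0.79 = 0.1659
  Item 4: 0.26 * 0.74 = 0.1924
  Item 5: 0.5 * 0.5 = 0.25
  Item 6: 0.67 * 0.33 = 0.2211
  Item 7: 0.69 * 0.31 = 0.2139
Sum(p_i * q_i) = 0.1716 + 0.21 + 0.1659 + 0.1924 + 0.25 + 0.2211 + 0.2139 = 1.4249
KR-20 = (k/(k-1)) * (1 - Sum(p_i*q_i) / Var_total)
= (7/6) * (1 - 1.4249/2.54)
= 1.1667 * 0.439
KR-20 = 0.5122

0.5122
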